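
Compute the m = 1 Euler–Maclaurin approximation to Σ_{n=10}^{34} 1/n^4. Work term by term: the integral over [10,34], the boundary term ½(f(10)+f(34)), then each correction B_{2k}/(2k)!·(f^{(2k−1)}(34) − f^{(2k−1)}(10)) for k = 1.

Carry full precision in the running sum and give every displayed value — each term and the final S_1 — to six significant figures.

The integral term ∫_10^34 1/x^4 dx = 0.000324852.
Endpoint term: (f(10) + f(34))/2 = (0.000100000 + 7.48315e-07)/2 = 5.03742e-05.
Running total after boundary: 0.000375227.
Order-1 term: 1/12 · (-8.80370e-08 − (-4.00000e-05)) = 3.32600e-06.

S_1 ≈ 0.000378553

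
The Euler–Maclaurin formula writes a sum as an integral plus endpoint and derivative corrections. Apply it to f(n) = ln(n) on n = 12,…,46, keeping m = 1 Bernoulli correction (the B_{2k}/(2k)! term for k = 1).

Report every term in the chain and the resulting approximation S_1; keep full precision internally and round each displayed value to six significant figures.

S_1 ≈ 115.450

Integral: ∫_12^46 ln(x) dx = 112.299.
Boundary: ½(f(12) + f(46)) = ½(2.48491 + 3.82864) = 3.15677.
So far: 115.455.
Order-1 term: 1/12 · (0.0217391 − 0.0833333) = -0.00513285.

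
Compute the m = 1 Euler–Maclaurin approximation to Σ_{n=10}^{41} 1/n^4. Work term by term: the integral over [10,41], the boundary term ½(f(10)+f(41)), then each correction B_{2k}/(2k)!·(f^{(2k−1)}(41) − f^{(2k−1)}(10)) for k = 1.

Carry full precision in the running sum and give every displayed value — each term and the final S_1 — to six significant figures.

∫_10^41 1/x^4 dx evaluates to 0.000328497.
Endpoint term: (f(10) + f(41))/2 = (0.000100000 + 3.53887e-07)/2 = 5.01769e-05.
So far: 0.000378674.
k=1: B_{2}/(2)! × [f^{(1)}(41) − f^{(1)}(10)] = 1/12 × (-3.45256e-08 − (-4.00000e-05)) = 3.33046e-06.

S_1 ≈ 0.000382004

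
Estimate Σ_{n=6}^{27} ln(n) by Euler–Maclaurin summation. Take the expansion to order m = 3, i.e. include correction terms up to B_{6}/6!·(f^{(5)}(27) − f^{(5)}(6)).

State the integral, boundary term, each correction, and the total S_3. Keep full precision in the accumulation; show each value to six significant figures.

S_3 ≈ 59.7700

The integral term ∫_6^27 ln(x) dx = 57.2370.
Boundary: ½(f(6) + f(27)) = ½(1.79176 + 3.29584) = 2.54380.
So far: 59.7808.
Correction k=1: B_{2}/2! · (f^{(1)}(27) − f^{(1)}(6)) = 1/12 · (0.0370370 − 0.166667) = -0.0108025.
Running total after k=1: 59.7700.
Correction k=2: B_{4}/4! · (f^{(3)}(27) − f^{(3)}(6)) = −1/720 · (0.000101611 − 0.00925926) = 1.27190e-05.
Running total after k=2: 59.7700.
Correction k=3: B_{6}/6! · (f^{(5)}(27) − f^{(5)}(6)) = 1/30240 · (1.67260e-06 − 0.00308642) = -1.02009e-07.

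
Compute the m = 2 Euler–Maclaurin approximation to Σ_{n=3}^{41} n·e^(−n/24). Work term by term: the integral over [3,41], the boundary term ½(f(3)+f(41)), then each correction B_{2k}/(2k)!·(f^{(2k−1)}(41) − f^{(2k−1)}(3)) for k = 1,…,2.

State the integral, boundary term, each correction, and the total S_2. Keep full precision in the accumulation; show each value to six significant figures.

S_2 ≈ 294.199

The integral term ∫_3^41 x·e^(−x/24) dx = 289.237.
½[f(3) + f(41)] = ½[2.64749 + 7.42787] = 5.03768.
Running total after boundary: 294.274.
Order-1 term: 1/12 · (-0.128327 − 0.772185) = -0.0750426.
After k=1: 294.199.
Order-2 term: −1/720 · (0.000406264 − 0.00440482) = 5.55356e-06.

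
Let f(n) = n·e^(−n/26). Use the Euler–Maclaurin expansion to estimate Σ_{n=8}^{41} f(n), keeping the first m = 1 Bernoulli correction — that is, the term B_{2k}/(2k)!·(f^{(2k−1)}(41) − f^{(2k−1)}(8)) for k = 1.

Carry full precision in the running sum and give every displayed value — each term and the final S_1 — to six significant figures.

∫_8^41 x·e^(−x/26) dx evaluates to 289.951.
½[f(8) + f(41)] = ½[5.88113 + 8.47100] = 7.17607.
Integral + boundary = 297.127.
Order-1 term: 1/12 · (-0.119198 − 0.508944) = -0.0523452.

S_1 ≈ 297.074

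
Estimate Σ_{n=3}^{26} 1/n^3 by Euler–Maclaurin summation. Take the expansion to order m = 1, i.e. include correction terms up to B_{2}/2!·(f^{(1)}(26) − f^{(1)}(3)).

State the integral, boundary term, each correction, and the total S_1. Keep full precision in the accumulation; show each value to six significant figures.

S_1 ≈ 0.0764487

The integral term ∫_3^26 1/x^3 dx = 0.0548159.
½[f(3) + f(26)] = ½[0.0370370 + 5.68958e-05] = 0.0185470.
So far: 0.0733629.
Correction k=1: B_{2}/2! · (f^{(1)}(26) − f^{(1)}(3)) = 1/12 · (-6.56490e-06 − (-0.0370370)) = 0.00308587.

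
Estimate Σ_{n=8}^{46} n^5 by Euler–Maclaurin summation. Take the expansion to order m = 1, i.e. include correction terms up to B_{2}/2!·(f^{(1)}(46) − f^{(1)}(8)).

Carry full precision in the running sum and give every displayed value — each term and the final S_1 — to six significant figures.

Integral: ∫_8^46 x^5 dx = 1.57901e+09.
½[f(8) + f(46)] = ½[32768.0 + 2.05963e+08] = 1.02998e+08.
So far: 1.68200e+09.
Order-1 term: 1/12 · (2.23873e+07 − 20480.0) = 1.86390e+06.

S_1 ≈ 1.68387e+09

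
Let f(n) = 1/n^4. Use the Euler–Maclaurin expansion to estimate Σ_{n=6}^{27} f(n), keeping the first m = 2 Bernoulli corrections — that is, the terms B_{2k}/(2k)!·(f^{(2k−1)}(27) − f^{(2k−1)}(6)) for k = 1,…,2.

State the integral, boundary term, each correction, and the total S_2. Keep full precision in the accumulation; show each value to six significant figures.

S_2 ≈ 0.00195527

Integral: ∫_6^27 1/x^4 dx = 0.00152627.
½[f(6) + f(27)] = ½[0.000771605 + 1.88168e-06] = 0.000386743.
So far: 0.00191302.
k=1: B_{2}/(2)! × [f^{(1)}(27) − f^{(1)}(6)] = 1/12 × (-2.78767e-07 − (-0.000514403)) = 4.28437e-05.
Partial sum through k=1: 0.00195586.
k=2: B_{4}/(4)! × [f^{(3)}(27) − f^{(3)}(6)] = −1/720 × (-1.14719e-08 − (-0.000428669)) = -5.95358e-07.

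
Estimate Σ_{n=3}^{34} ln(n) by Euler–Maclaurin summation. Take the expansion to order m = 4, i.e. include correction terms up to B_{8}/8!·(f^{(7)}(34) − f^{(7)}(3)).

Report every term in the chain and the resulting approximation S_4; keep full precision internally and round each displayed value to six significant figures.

The integral term ∫_3^34 ln(x) dx = 85.6004.
Endpoint term: (f(3) + f(34))/2 = (1.09861 + 3.52636)/2 = 2.31249.
Running total after boundary: 87.9129.
Correction k=1: B_{2}/2! · (f^{(1)}(34) − f^{(1)}(3)) = 1/12 · (0.0294118 − 0.333333) = -0.0253268.
Running total after k=1: 87.8876.
Correction k=2: B_{4}/4! · (f^{(3)}(34) − f^{(3)}(3)) = −1/720 · (5.08854e-05 − 0.0740741) = 0.000102810.
Running total after k=2: 87.8877.
Correction k=3: B_{6}/6! · (f^{(5)}(34) − f^{(5)}(3)) = 1/30240 · (5.28222e-07 − 0.0987654) = -3.26604e-06.
Running total after k=3: 87.8877.
Correction k=4: B_{8}/8! · (f^{(7)}(34) − f^{(7)}(3)) = −1/1209600 · (1.37082e-08 − 0.329218) = 2.72171e-07.

S_4 ≈ 87.8877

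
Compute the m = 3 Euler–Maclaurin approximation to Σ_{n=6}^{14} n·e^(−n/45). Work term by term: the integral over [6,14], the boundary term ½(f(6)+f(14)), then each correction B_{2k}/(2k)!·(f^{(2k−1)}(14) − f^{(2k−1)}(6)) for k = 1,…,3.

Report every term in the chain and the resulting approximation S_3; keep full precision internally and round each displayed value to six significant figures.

S_3 ≈ 71.1164

∫_6^14 x·e^(−x/45) dx evaluates to 63.3836.
½[f(6) + f(14)] = ½[5.25104 + 10.2569] = 7.75395.
Running total after boundary: 71.1375.
Correction k=1: B_{2}/2! · (f^{(1)}(14) − f^{(1)}(6)) = 1/12 · (0.504702 − 0.758484) = -0.0211484.
After k=1: 71.1164.
Correction k=2: B_{4}/4! · (f^{(3)}(14) − f^{(3)}(6)) = −1/720 · (0.000972823 − 0.00123893) = 3.69590e-07.
After k=2: 71.1164.
Correction k=3: B_{6}/6! · (f^{(5)}(14) − f^{(5)}(6)) = 1/30240 · (8.37734e-07 − 1.03867e-06) = -6.64456e-12.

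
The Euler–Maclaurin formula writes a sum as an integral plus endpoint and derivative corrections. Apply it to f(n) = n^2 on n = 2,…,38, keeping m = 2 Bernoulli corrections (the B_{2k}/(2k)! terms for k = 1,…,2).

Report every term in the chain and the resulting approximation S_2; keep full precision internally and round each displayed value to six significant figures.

Integral: ∫_2^38 x^2 dx = 18288.0.
Endpoint term: (f(2) + f(38))/2 = (4.00000 + 1444.00)/2 = 724.000.
So far: 19012.0.
k=1: B_{2}/(2)! × [f^{(1)}(38) − f^{(1)}(2)] = 1/12 × (76.0000 − 4.00000) = 6.00000.
Partial sum through k=1: 19018.0.
k=2: B_{4}/(4)! × [f^{(3)}(38) − f^{(3)}(2)] = −1/720 × (0.00000 − 0.00000) = 0.00000.

S_2 ≈ 19018.0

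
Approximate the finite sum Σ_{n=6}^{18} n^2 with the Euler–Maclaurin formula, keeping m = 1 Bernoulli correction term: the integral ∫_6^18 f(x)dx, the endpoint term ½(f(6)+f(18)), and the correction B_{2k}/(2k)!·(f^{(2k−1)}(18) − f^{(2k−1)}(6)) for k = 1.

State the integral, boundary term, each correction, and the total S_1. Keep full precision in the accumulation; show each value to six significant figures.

S_1 ≈ 2054.00

∫_6^18 x^2 dx evaluates to 1872.00.
Endpoint term: (f(6) + f(18))/2 = (36.0000 + 324.000)/2 = 180.000.
Running total after boundary: 2052.00.
Correction k=1: B_{2}/2! · (f^{(1)}(18) − f^{(1)}(6)) = 1/12 · (36.0000 − 12.0000) = 2.00000.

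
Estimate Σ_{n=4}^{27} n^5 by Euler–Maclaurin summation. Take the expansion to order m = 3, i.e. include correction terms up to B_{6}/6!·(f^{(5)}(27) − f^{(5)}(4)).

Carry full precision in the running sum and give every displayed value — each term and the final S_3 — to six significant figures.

∫_4^27 x^5 dx evaluates to 6.45694e+07.
½[f(4) + f(27)] = ½[1024.00 + 1.43489e+07] = 7.17497e+06.
Running total after boundary: 7.17444e+07.
k=1: B_{2}/(2)! × [f^{(1)}(27) − f^{(1)}(4)] = 1/12 × (2.65720e+06 − 1280.00) = 221327.
Running total after k=1: 7.19657e+07.
k=2: B_{4}/(4)! × [f^{(3)}(27) − f^{(3)}(4)] = −1/720 × (43740.0 − 960.000) = -59.4167.
Running total after k=2: 7.19656e+07.
k=3: B_{6}/(6)! × [f^{(5)}(27) − f^{(5)}(4)] = 1/30240 × (120.000 − 120.000) = 0.00000.

S_3 ≈ 7.19656e+07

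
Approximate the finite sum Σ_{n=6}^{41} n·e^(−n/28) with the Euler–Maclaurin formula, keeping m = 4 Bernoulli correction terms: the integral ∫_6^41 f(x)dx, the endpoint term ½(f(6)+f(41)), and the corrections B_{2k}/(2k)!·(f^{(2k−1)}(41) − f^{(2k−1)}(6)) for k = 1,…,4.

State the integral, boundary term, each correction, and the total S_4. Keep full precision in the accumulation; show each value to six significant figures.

∫_6^41 x·e^(−x/28) dx evaluates to 321.614.
½[f(6) + f(41)] = ½[4.84271 + 9.48097] = 7.16184.
Integral + boundary = 328.776.
Correction k=1: B_{2}/2! · (f^{(1)}(41) − f^{(1)}(6)) = 1/12 · (-0.107363 − 0.634164) = -0.0617939.
After k=1: 328.714.
Correction k=2: B_{4}/4! · (f^{(3)}(41) − f^{(3)}(6)) = −1/720 · (0.000452963 − 0.00286786) = 3.35402e-06.
After k=2: 328.714.
Correction k=3: B_{6}/6! · (f^{(5)}(41) − f^{(5)}(6)) = 1/30240 · (1.33019e-06 − 6.28422e-06) = -1.63824e-10.
After k=3: 328.714.
Correction k=4: B_{8}/8! · (f^{(7)}(41) − f^{(7)}(6)) = −1/1209600 · (2.65640e-09 − 1.13654e-08) = 7.19989e-15.

S_4 ≈ 328.714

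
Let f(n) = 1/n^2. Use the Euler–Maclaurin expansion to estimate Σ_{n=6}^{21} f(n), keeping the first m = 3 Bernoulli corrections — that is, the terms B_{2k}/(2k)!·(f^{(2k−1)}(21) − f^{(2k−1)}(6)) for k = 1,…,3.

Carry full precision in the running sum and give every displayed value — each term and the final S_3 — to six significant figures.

S_3 ≈ 0.134820

Integral: ∫_6^21 1/x^2 dx = 0.119048.
½[f(6) + f(21)] = ½[0.0277778 + 0.00226757] = 0.0150227.
Running total after boundary: 0.134070.
k=1: B_{2}/(2)! × [f^{(1)}(21) − f^{(1)}(6)] = 1/12 × (-0.000215959 − (-0.00925926)) = 0.000753608.
Partial sum through k=1: 0.134824.
k=2: B_{4}/(4)! × [f^{(3)}(21) − f^{(3)}(6)] = −1/720 × (-5.87645e-06 − (-0.00308642)) = -4.27853e-06.
Partial sum through k=2: 0.134820.
k=3: B_{6}/(6)! × [f^{(5)}(21) − f^{(5)}(6)] = 1/30240 × (-3.99758e-07 − (-0.00257202)) = 8.50402e-08.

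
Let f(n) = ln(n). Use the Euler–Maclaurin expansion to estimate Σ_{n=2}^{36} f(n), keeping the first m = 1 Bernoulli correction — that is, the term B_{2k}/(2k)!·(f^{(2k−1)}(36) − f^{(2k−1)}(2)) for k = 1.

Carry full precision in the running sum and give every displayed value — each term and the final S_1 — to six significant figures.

∫_2^36 ln(x) dx evaluates to 93.6204.
½[f(2) + f(36)] = ½[0.693147 + 3.58352] = 2.13833.
Running total after boundary: 95.7587.
Order-1 term: 1/12 · (0.0277778 − 0.500000) = -0.0393519.

S_1 ≈ 95.7194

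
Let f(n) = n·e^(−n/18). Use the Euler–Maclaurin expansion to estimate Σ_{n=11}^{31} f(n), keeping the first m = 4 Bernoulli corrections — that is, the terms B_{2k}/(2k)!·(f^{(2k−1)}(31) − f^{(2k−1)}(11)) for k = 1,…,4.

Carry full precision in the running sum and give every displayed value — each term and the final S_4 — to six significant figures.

∫_11^31 x·e^(−x/18) dx evaluates to 125.728.
½[f(11) + f(31)] = ½[5.97022 + 5.53873] = 5.75448.
Running total after boundary: 131.483.
Order-1 term: 1/12 · (-0.129038 − 0.211068) = -0.0283422.
Running total after k=1: 131.455.
Order-2 term: −1/720 · (0.000704626 − 0.00400174) = 4.57932e-06.
Running total after k=2: 131.455.
Order-3 term: 1/30240 · (5.57876e-06 − 2.26915e-05) = -5.65896e-10.
Running total after k=3: 131.455.
Order-4 term: −1/1209600 · (2.77245e-08 − 1.01950e-07) = 6.13638e-14.

S_4 ≈ 131.455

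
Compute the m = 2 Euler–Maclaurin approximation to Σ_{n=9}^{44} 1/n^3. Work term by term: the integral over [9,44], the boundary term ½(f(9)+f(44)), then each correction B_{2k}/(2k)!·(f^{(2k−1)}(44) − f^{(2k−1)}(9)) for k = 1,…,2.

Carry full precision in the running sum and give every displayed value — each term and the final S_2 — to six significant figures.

The integral term ∫_9^44 1/x^3 dx = 0.00591458.
Boundary: ½(f(9) + f(44)) = ½(0.00137174 + 1.17393e-05) = 0.000691741.
Integral + boundary = 0.00660632.
Order-1 term: 1/12 · (-8.00406e-07 − (-0.000457247)) = 3.80372e-05.
After k=1: 0.00664435.
Order-2 term: −1/720 · (-8.26866e-09 − (-0.000112901)) = -1.56795e-07.

S_2 ≈ 0.00664420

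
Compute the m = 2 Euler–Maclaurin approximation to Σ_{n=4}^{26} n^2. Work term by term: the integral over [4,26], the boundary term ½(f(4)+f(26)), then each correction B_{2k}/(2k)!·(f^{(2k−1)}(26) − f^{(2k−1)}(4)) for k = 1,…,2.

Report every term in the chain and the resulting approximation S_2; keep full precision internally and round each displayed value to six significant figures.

∫_4^26 x^2 dx evaluates to 5837.33.
Endpoint term: (f(4) + f(26))/2 = (16.0000 + 676.000)/2 = 346.000.
So far: 6183.33.
Correction k=1: B_{2}/2! · (f^{(1)}(26) − f^{(1)}(4)) = 1/12 · (52.0000 − 8.00000) = 3.66667.
Running total after k=1: 6187.00.
Correction k=2: B_{4}/4! · (f^{(3)}(26) − f^{(3)}(4)) = −1/720 · (0.00000 − 0.00000) = 0.00000.

S_2 ≈ 6187.00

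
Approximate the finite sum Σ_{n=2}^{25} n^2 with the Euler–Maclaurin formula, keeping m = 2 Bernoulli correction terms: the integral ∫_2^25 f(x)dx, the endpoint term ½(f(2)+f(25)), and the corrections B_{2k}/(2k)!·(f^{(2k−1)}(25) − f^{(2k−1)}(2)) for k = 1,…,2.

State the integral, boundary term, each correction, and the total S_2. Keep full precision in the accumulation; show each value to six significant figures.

∫_2^25 x^2 dx evaluates to 5205.67.
½[f(2) + f(25)] = ½[4.00000 + 625.000] = 314.500.
Integral + boundary = 5520.17.
k=1: B_{2}/(2)! × [f^{(1)}(25) − f^{(1)}(2)] = 1/12 × (50.0000 − 4.00000) = 3.83333.
Running total after k=1: 5524.00.
k=2: B_{4}/(4)! × [f^{(3)}(25) − f^{(3)}(2)] = −1/720 × (0.00000 − 0.00000) = 0.00000.

S_2 ≈ 5524.00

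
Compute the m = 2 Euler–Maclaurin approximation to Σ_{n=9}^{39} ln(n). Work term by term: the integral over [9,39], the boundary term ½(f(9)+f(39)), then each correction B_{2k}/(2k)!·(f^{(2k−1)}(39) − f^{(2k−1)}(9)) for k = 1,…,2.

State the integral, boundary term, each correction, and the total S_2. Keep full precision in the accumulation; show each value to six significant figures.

S_2 ≈ 96.0272

∫_9^39 ln(x) dx evaluates to 93.1039.
Boundary: ½(f(9) + f(39)) = ½(2.19722 + 3.66356) = 2.93039.
Integral + boundary = 96.0343.
k=1: B_{2}/(2)! × [f^{(1)}(39) − f^{(1)}(9)] = 1/12 × (0.0256410 − 0.111111) = -0.00712251.
After k=1: 96.0272.
k=2: B_{4}/(4)! × [f^{(3)}(39) − f^{(3)}(9)] = −1/720 × (3.37160e-05 − 0.00274348) = 3.76357e-06.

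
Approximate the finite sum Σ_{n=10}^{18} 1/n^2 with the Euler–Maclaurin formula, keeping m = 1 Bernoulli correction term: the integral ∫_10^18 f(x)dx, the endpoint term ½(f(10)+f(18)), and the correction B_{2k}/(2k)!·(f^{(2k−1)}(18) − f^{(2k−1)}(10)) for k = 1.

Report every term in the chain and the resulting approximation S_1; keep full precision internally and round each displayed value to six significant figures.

S_1 ≈ 0.0511257

Integral: ∫_10^18 1/x^2 dx = 0.0444444.
Endpoint term: (f(10) + f(18))/2 = (0.0100000 + 0.00308642)/2 = 0.00654321.
Running total after boundary: 0.0509877.
k=1: B_{2}/(2)! × [f^{(1)}(18) − f^{(1)}(10)] = 1/12 × (-0.000342936 − (-0.00200000)) = 0.000138089.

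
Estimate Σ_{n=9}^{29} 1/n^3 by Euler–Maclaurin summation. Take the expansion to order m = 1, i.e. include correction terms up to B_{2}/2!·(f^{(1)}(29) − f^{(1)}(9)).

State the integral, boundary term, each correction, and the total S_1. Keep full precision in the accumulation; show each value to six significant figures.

The integral term ∫_9^29 1/x^3 dx = 0.00557831.
Boundary: ½(f(9) + f(29)) = ½(0.00137174 + 4.10021e-05) = 0.000706372.
Running total after boundary: 0.00628468.
k=1: B_{2}/(2)! × [f^{(1)}(29) − f^{(1)}(9)] = 1/12 × (-4.24160e-06 − (-0.000457247)) = 3.77505e-05.

S_1 ≈ 0.00632243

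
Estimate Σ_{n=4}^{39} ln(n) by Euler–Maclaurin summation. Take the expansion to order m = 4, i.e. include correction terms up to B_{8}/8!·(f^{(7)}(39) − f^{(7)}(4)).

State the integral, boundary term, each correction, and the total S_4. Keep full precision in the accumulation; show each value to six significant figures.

∫_4^39 ln(x) dx evaluates to 102.334.
Endpoint term: (f(4) + f(39))/2 = (1.38629 + 3.66356)/2 = 2.52493.
Running total after boundary: 104.859.
Correction k=1: B_{2}/2! · (f^{(1)}(39) − f^{(1)}(4)) = 1/12 · (0.0256410 − 0.250000) = -0.0186966.
Partial sum through k=1: 104.840.
Correction k=2: B_{4}/4! · (f^{(3)}(39) − f^{(3)}(4)) = −1/720 · (3.37160e-05 − 0.0312500) = 4.33559e-05.
Partial sum through k=2: 104.840.
Correction k=3: B_{6}/6! · (f^{(5)}(39) − f^{(5)}(4)) = 1/30240 · (2.66004e-07 − 0.0234375) = -7.75041e-07.
Partial sum through k=3: 104.840.
Correction k=4: B_{8}/8! · (f^{(7)}(39) − f^{(7)}(4)) = −1/1209600 · (5.24663e-09 − 0.0439453) = 3.63304e-08.

S_4 ≈ 104.840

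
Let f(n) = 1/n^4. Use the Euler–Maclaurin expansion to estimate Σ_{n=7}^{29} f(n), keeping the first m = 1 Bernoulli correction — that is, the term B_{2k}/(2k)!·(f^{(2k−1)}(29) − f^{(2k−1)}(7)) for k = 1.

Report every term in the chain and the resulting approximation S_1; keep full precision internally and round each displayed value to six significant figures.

Integral: ∫_7^29 1/x^4 dx = 0.000958150.
½[f(7) + f(29)] = ½[0.000416493 + 1.41387e-06] = 0.000208953.
Integral + boundary = 0.00116710.
k=1: B_{2}/(2)! × [f^{(1)}(29) − f^{(1)}(7)] = 1/12 × (-1.95016e-07 − (-0.000237996)) = 1.98168e-05.

S_1 ≈ 0.00118692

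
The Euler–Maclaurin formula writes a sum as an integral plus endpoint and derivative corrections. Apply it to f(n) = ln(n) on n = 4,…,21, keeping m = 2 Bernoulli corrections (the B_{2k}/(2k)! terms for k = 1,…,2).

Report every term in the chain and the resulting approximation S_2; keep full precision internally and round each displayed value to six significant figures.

∫_4^21 ln(x) dx evaluates to 41.3898.
Boundary: ½(f(4) + f(21)) = ½(1.38629 + 3.04452) = 2.21541.
Running total after boundary: 43.6052.
Order-1 term: 1/12 · (0.0476190 − 0.250000) = -0.0168651.
Partial sum through k=1: 43.5883.
Order-2 term: −1/720 · (0.000215959 − 0.0312500) = 4.31028e-05.

S_2 ≈ 43.5884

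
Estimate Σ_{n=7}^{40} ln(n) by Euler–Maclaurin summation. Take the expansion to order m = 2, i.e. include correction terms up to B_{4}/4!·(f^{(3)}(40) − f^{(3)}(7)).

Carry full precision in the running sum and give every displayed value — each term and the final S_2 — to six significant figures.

∫_7^40 ln(x) dx evaluates to 100.934.
Endpoint term: (f(7) + f(40))/2 = (1.94591 + 3.68888)/2 = 2.81739.
So far: 103.751.
Correction k=1: B_{2}/2! · (f^{(1)}(40) − f^{(1)}(7)) = 1/12 · (0.0250000 − 0.142857) = -0.00982143.
After k=1: 103.741.
Correction k=2: B_{4}/4! · (f^{(3)}(40) − f^{(3)}(7)) = −1/720 · (3.12500e-05 − 0.00583090) = 8.05507e-06.

S_2 ≈ 103.741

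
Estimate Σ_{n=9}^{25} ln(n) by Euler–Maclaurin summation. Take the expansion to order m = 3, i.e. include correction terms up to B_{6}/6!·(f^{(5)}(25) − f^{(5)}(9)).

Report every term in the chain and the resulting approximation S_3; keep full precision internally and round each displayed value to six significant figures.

The integral term ∫_9^25 ln(x) dx = 44.6969.
Boundary: ½(f(9) + f(25)) = ½(2.19722 + 3.21888) = 2.70805.
Integral + boundary = 47.4049.
Correction k=1: B_{2}/2! · (f^{(1)}(25) − f^{(1)}(9)) = 1/12 · (0.0400000 − 0.111111) = -0.00592593.
After k=1: 47.3990.
Correction k=2: B_{4}/4! · (f^{(3)}(25) − f^{(3)}(9)) = −1/720 · (0.000128000 − 0.00274348) = 3.63262e-06.
After k=2: 47.3990.
Correction k=3: B_{6}/6! · (f^{(5)}(25) − f^{(5)}(9)) = 1/30240 · (2.45760e-06 − 0.000406442) = -1.33593e-08.

S_3 ≈ 47.3990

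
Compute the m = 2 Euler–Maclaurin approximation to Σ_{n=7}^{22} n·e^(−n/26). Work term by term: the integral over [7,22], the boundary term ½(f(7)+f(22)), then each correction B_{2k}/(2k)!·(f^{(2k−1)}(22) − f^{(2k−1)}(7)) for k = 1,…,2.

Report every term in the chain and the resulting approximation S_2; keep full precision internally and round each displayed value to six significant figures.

∫_7^22 x·e^(−x/26) dx evaluates to 120.014.
Boundary: ½(f(7) + f(22)) = ½(5.34777 + 9.43936) = 7.39357.
Running total after boundary: 127.408.
k=1: B_{2}/(2)! × [f^{(1)}(22) − f^{(1)}(7)] = 1/12 × (0.0660095 − 0.558284) = -0.0410228.
Running total after k=1: 127.367.
k=2: B_{4}/(4)! × [f^{(3)}(22) − f^{(3)}(7)] = −1/720 × (0.00136706 − 0.00308612) = 2.38758e-06.

S_2 ≈ 127.367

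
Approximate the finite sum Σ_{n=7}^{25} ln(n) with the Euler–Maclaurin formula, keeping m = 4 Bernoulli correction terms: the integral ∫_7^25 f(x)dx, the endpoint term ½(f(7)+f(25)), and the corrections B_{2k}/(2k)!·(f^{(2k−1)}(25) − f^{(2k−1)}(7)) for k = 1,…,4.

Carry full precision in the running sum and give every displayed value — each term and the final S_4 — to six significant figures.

∫_7^25 ln(x) dx evaluates to 48.8505.
½[f(7) + f(25)] = ½[1.94591 + 3.21888] = 2.58239.
So far: 51.4329.
k=1: B_{2}/(2)! × [f^{(1)}(25) − f^{(1)}(7)] = 1/12 × (0.0400000 − 0.142857) = -0.00857143.
After k=1: 51.4243.
k=2: B_{4}/(4)! × [f^{(3)}(25) − f^{(3)}(7)] = −1/720 × (0.000128000 − 0.00583090) = 7.92070e-06.
After k=2: 51.4244.
k=3: B_{6}/(6)! × [f^{(5)}(25) − f^{(5)}(7)] = 1/30240 × (2.45760e-06 − 0.00142798) = -4.71402e-08.
After k=3: 51.4244.
k=4: B_{8}/(8)! × [f^{(7)}(25) − f^{(7)}(7)] = −1/1209600 × (1.17965e-07 − 0.000874271) = 7.22680e-10.

S_4 ≈ 51.4244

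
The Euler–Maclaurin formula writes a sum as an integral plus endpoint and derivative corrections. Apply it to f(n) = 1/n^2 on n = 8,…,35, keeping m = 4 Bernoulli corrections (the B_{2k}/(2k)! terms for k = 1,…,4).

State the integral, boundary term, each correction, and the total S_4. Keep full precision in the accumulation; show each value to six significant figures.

∫_8^35 1/x^2 dx evaluates to 0.0964286.
Endpoint term: (f(8) + f(35))/2 = (0.0156250 + 0.000816327)/2 = 0.00822066.
Running total after boundary: 0.104649.
Correction k=1: B_{2}/2! · (f^{(1)}(35) − f^{(1)}(8)) = 1/12 · (-4.66472e-05 − (-0.00390625)) = 0.000321634.
Running total after k=1: 0.104971.
Correction k=2: B_{4}/4! · (f^{(3)}(35) − f^{(3)}(8)) = −1/720 · (-4.56952e-07 − (-0.000732422)) = -1.01662e-06.
Running total after k=2: 0.104970.
Correction k=3: B_{6}/6! · (f^{(5)}(35) − f^{(5)}(8)) = 1/30240 · (-1.11907e-08 − (-0.000343323)) = 1.13529e-08.
Running total after k=3: 0.104970.
Correction k=4: B_{8}/8! · (f^{(7)}(35) − f^{(7)}(8)) = −1/1209600 · (-5.11574e-10 − (-0.000300407)) = -2.48352e-10.

S_4 ≈ 0.104970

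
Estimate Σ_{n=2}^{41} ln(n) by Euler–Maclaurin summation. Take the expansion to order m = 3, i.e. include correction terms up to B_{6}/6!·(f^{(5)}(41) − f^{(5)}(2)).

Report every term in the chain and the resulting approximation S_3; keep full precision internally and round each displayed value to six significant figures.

S_3 ≈ 114.034

Integral: ∫_2^41 ln(x) dx = 111.870.
Boundary: ½(f(2) + f(41)) = ½(0.693147 + 3.71357) = 2.20336.
Running total after boundary: 114.074.
Correction k=1: B_{2}/2! · (f^{(1)}(41) − f^{(1)}(2)) = 1/12 · (0.0243902 − 0.500000) = -0.0396341.
Partial sum through k=1: 114.034.
Correction k=2: B_{4}/4! · (f^{(3)}(41) − f^{(3)}(2)) = −1/720 · (2.90187e-05 − 0.250000) = 0.000347182.
Partial sum through k=2: 114.034.
Correction k=3: B_{6}/6! · (f^{(5)}(41) − f^{(5)}(2)) = 1/30240 · (2.07153e-07 − 0.750000) = -2.48016e-05.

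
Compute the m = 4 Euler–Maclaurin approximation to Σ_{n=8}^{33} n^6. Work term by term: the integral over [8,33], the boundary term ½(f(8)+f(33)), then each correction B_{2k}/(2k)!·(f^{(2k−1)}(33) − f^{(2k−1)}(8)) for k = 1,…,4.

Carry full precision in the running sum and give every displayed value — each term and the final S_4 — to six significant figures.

S_4 ≈ 6.75346e+09

Integral: ∫_8^33 x^6 dx = 6.08805e+09.
Boundary: ½(f(8) + f(33)) = ½(262144 + 1.29147e+09) = 6.45865e+08.
So far: 6.73391e+09.
Correction k=1: B_{2}/2! · (f^{(1)}(33) − f^{(1)}(8)) = 1/12 · (2.34812e+08 − 196608) = 1.95513e+07.
Running total after k=1: 6.75347e+09.
Correction k=2: B_{4}/4! · (f^{(3)}(33) − f^{(3)}(8)) = −1/720 · (4.31244e+06 − 61440.0) = -5904.17.
Running total after k=2: 6.75346e+09.
Correction k=3: B_{6}/6! · (f^{(5)}(33) − f^{(5)}(8)) = 1/30240 · (23760.0 − 5760.00) = 0.595238.
Running total after k=3: 6.75346e+09.
Correction k=4: B_{8}/8! · (f^{(7)}(33) − f^{(7)}(8)) = −1/1209600 · (0.00000 − 0.00000) = 0.00000.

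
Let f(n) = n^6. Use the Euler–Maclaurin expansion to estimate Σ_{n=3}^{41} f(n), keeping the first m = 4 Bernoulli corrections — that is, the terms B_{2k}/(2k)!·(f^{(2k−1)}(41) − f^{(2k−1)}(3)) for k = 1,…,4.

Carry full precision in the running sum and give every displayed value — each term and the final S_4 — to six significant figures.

∫_3^41 x^6 dx evaluates to 2.78220e+10.
Endpoint term: (f(3) + f(41))/2 = (729.000 + 4.75010e+09)/2 = 2.37505e+09.
Running total after boundary: 3.01971e+10.
k=1: B_{2}/(2)! × [f^{(1)}(41) − f^{(1)}(3)] = 1/12 × (6.95137e+08 − 1458.00) = 5.79280e+07.
Running total after k=1: 3.02550e+10.
k=2: B_{4}/(4)! × [f^{(3)}(41) − f^{(3)}(3)] = −1/720 × (8.27052e+06 − 3240.00) = -11482.3.
Running total after k=2: 3.02550e+10.
k=3: B_{6}/(6)! × [f^{(5)}(41) − f^{(5)}(3)] = 1/30240 × (29520.0 − 2160.00) = 0.904762.
Running total after k=3: 3.02550e+10.
k=4: B_{8}/(8)! × [f^{(7)}(41) − f^{(7)}(3)] = −1/1209600 × (0.00000 − 0.00000) = 0.00000.

S_4 ≈ 3.02550e+10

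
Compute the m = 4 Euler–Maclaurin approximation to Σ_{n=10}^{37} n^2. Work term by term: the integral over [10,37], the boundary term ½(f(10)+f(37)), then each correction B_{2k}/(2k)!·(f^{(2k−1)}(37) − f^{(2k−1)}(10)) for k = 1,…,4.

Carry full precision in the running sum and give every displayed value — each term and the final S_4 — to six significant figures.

∫_10^37 x^2 dx evaluates to 16551.0.
Boundary: ½(f(10) + f(37)) = ½(100.000 + 1369.00) = 734.500.
Running total after boundary: 17285.5.
Correction k=1: B_{2}/2! · (f^{(1)}(37) − f^{(1)}(10)) = 1/12 · (74.0000 − 20.0000) = 4.50000.
Running total after k=1: 17290.0.
Correction k=2: B_{4}/4! · (f^{(3)}(37) − f^{(3)}(10)) = −1/720 · (0.00000 − 0.00000) = 0.00000.
Running total after k=2: 17290.0.
Correction k=3: B_{6}/6! · (f^{(5)}(37) − f^{(5)}(10)) = 1/30240 · (0.00000 − 0.00000) = 0.00000.
Running total after k=3: 17290.0.
Correction k=4: B_{8}/8! · (f^{(7)}(37) − f^{(7)}(10)) = −1/1209600 · (0.00000 − 0.00000) = 0.00000.

S_4 ≈ 17290.0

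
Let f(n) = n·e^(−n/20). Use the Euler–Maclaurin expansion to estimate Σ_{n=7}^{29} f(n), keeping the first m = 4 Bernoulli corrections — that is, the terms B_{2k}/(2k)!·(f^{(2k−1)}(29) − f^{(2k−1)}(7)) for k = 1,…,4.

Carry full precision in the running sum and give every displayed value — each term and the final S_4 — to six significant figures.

S_4 ≈ 156.473

∫_7^29 x·e^(−x/20) dx evaluates to 150.653.
½[f(7) + f(29)] = ½[4.93282 + 6.80254] = 5.86768.
So far: 156.520.
Order-1 term: 1/12 · (-0.105557 − 0.458047) = -0.0469670.
Running total after k=1: 156.473.
Order-2 term: −1/720 · (0.000908960 − 0.00466856) = 5.22166e-06.
Running total after k=2: 156.473.
Order-3 term: 1/30240 · (5.20453e-06 − 2.04800e-05) = -5.05141e-10.
Running total after k=3: 156.473.
Order-4 term: −1/1209600 · (2.03416e-08 − 7.32215e-08) = 4.37168e-14.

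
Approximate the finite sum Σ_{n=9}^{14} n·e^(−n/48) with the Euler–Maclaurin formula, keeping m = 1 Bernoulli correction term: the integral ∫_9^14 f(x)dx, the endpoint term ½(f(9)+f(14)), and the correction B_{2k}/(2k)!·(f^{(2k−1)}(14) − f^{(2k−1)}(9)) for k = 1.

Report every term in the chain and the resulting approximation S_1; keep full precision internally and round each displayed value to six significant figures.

S_1 ≈ 54.0473

The integral term ∫_9^14 x·e^(−x/48) dx = 45.0996.
Endpoint term: (f(9) + f(14))/2 = (7.46126 + 10.4582)/2 = 8.95975.
Integral + boundary = 54.0593.
k=1: B_{2}/(2)! × [f^{(1)}(14) − f^{(1)}(9)] = 1/12 × (0.529137 − 0.673586) = -0.0120374.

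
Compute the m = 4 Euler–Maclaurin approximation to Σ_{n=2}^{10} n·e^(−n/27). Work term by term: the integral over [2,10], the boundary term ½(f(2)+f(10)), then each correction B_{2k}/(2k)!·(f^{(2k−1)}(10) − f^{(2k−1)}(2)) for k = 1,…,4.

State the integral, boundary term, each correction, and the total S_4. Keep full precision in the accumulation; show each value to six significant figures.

S_4 ≈ 41.6536

∫_2^10 x·e^(−x/27) dx evaluates to 37.3080.
Endpoint term: (f(2) + f(10))/2 = (1.85721 + 6.90479)/2 = 4.38100.
So far: 41.6890.
Correction k=1: B_{2}/2! · (f^{(1)}(10) − f^{(1)}(2)) = 1/12 · (0.434746 − 0.859818) = -0.0354226.
After k=1: 41.6536.
Correction k=2: B_{4}/4! · (f^{(3)}(10) − f^{(3)}(2)) = −1/720 · (0.00249068 − 0.00372706) = 1.71719e-06.
After k=2: 41.6536.
Correction k=3: B_{6}/6! · (f^{(5)}(10) − f^{(5)}(2)) = 1/30240 · (6.01508e-06 − 8.60722e-06) = -8.57189e-11.
After k=3: 41.6536.
Correction k=4: B_{8}/8! · (f^{(7)}(10) − f^{(7)}(2)) = −1/1209600 · (1.18156e-08 − 1.66007e-08) = 3.95588e-15.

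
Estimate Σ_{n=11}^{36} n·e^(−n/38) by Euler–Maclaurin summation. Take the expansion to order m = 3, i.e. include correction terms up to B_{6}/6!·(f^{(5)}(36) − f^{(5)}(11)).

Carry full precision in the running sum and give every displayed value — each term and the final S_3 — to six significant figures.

∫_11^36 x·e^(−x/38) dx evaluates to 303.619.
Boundary: ½(f(11) + f(36)) = ½(8.23523 + 13.9594) = 11.0973.
Integral + boundary = 314.716.
Correction k=1: B_{2}/2! · (f^{(1)}(36) − f^{(1)}(11)) = 1/12 · (0.0204084 − 0.531941) = -0.0426277.
Partial sum through k=1: 314.674.
Correction k=2: B_{4}/4! · (f^{(3)}(36) − f^{(3)}(11)) = −1/720 · (0.000551197 − 0.00140530) = 1.18626e-06.
Partial sum through k=2: 314.674.
Correction k=3: B_{6}/6! · (f^{(5)}(36) − f^{(5)}(11)) = 1/30240 · (7.53643e-07 − 1.69129e-06) = -3.10069e-11.

S_3 ≈ 314.674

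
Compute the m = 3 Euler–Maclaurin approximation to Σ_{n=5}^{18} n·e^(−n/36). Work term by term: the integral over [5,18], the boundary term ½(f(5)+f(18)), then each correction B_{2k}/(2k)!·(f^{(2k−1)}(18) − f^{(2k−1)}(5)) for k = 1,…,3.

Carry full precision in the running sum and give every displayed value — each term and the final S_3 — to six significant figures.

Integral: ∫_5^18 x·e^(−x/36) dx = 105.504.
½[f(5) + f(18)] = ½[4.35162 + 10.9176] = 7.63459.
Running total after boundary: 113.138.
Order-1 term: 1/12 · (0.303265 − 0.749446) = -0.0371817.
Partial sum through k=1: 113.101.
Order-2 term: −1/720 · (0.00117001 − 0.00192137) = 1.04356e-06.
Partial sum through k=2: 113.101.
Order-3 term: 1/30240 · (1.62501e-06 − 2.51888e-06) = -2.95592e-11.

S_3 ≈ 113.101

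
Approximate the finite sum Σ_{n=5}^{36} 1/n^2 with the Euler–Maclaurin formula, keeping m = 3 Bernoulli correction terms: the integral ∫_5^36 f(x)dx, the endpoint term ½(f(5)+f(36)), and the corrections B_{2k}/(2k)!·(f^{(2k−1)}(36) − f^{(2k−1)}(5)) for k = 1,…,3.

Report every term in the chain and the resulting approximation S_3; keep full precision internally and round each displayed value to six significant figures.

Integral: ∫_5^36 1/x^2 dx = 0.172222.
Endpoint term: (f(5) + f(36))/2 = (0.0400000 + 0.000771605)/2 = 0.0203858.
Integral + boundary = 0.192608.
Order-1 term: 1/12 · (-4.28669e-05 − (-0.0160000)) = 0.00132976.
Running total after k=1: 0.193938.
Order-2 term: −1/720 · (-3.96916e-07 − (-0.00768000)) = -1.06661e-05.
Running total after k=2: 0.193927.
Order-3 term: 1/30240 · (-9.18787e-09 − (-0.00921600)) = 3.04762e-07.

S_3 ≈ 0.193927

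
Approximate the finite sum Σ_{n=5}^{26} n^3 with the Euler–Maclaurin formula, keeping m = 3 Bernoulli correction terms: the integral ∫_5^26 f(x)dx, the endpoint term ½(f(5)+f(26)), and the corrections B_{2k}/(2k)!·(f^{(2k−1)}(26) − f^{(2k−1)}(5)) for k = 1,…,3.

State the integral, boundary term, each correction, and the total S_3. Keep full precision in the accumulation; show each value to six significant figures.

Integral: ∫_5^26 x^3 dx = 114088.
½[f(5) + f(26)] = ½[125.000 + 17576.0] = 8850.50.
Running total after boundary: 122938.
Order-1 term: 1/12 · (2028.00 − 75.0000) = 162.750.
Partial sum through k=1: 123101.
Order-2 term: −1/720 · (6.00000 − 6.00000) = 0.00000.
Partial sum through k=2: 123101.
Order-3 term: 1/30240 · (0.00000 − 0.00000) = 0.00000.

S_3 ≈ 123101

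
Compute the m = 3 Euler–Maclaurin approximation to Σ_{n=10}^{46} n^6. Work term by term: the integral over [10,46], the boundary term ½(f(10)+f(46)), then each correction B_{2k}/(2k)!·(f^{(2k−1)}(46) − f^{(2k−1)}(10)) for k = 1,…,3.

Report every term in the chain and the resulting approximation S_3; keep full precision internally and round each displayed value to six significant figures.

S_3 ≈ 6.70988e+10

The integral term ∫_10^46 x^6 dx = 6.22582e+10.
Boundary: ½(f(10) + f(46)) = ½(1.00000e+06 + 9.47430e+09) = 4.73765e+09.
So far: 6.69959e+10.
Order-1 term: 1/12 · (1.23578e+09 − 600000) = 1.02931e+08.
After k=1: 6.70988e+10.
Order-2 term: −1/720 · (1.16803e+07 − 120000) = -16056.0.
After k=2: 6.70988e+10.
Order-3 term: 1/30240 · (33120.0 − 7200.00) = 0.857143.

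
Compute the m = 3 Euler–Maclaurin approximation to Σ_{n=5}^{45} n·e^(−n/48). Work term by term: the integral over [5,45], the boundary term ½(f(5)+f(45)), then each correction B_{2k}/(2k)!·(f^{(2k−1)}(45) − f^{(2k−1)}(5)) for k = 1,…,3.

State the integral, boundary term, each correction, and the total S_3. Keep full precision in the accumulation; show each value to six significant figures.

S_3 ≈ 555.206

Integral: ∫_5^45 x·e^(−x/48) dx = 544.208.
Endpoint term: (f(5) + f(45))/2 = (4.50538 + 17.6223)/2 = 11.0638.
So far: 555.271.
Correction k=1: B_{2}/2! · (f^{(1)}(45) − f^{(1)}(5)) = 1/12 · (0.0244754 − 0.807213) = -0.0652281.
After k=1: 555.206.
Correction k=2: B_{4}/4! · (f^{(3)}(45) − f^{(3)}(5)) = −1/720 · (0.000350558 − 0.00113254) = 1.08608e-06.
After k=2: 555.206.
Correction k=3: B_{6}/6! · (f^{(5)}(45) − f^{(5)}(5)) = 1/30240 · (2.99694e-07 − 8.31041e-07) = -1.75710e-11.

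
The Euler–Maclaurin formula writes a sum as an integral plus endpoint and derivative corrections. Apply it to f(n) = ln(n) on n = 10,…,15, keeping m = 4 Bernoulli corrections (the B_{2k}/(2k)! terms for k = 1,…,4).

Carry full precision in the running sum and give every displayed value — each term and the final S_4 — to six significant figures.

S_4 ≈ 15.0974

Integral: ∫_10^15 ln(x) dx = 12.5949.
½[f(10) + f(15)] = ½[2.30259 + 2.70805] = 2.50532.
Integral + boundary = 15.1002.
Order-1 term: 1/12 · (0.0666667 − 0.100000) = -0.00277778.
Running total after k=1: 15.0974.
Order-2 term: −1/720 · (0.000592593 − 0.00200000) = 1.95473e-06.
Running total after k=2: 15.0974.
Order-3 term: 1/30240 · (3.16049e-05 − 0.000240000) = -6.89137e-09.
Running total after k=3: 15.0974.
Order-4 term: −1/1209600 · (4.21399e-06 − 7.20000e-05) = 5.60400e-11.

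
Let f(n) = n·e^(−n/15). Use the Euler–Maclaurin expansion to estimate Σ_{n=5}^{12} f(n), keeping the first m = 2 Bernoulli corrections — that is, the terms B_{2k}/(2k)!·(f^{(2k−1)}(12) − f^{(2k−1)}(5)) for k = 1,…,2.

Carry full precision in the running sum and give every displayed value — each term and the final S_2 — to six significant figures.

∫_5^12 x·e^(−x/15) dx evaluates to 32.9812.
Endpoint term: (f(5) + f(12))/2 = (3.58266 + 5.39195)/2 = 4.48730.
Running total after boundary: 37.4685.
k=1: B_{2}/(2)! × [f^{(1)}(12) − f^{(1)}(5)] = 1/12 × (0.0898658 − 0.477688) = -0.0323185.
After k=1: 37.4361.
k=2: B_{4}/(4)! × [f^{(3)}(12) − f^{(3)}(5)] = −1/720 × (0.00439344 − 0.00849222) = 5.69276e-06.

S_2 ≈ 37.4362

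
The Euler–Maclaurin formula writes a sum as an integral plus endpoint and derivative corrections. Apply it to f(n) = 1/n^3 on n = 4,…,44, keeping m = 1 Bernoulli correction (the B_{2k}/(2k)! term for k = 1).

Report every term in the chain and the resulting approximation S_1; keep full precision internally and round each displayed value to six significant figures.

S_1 ≈ 0.0397866

The integral term ∫_4^44 1/x^3 dx = 0.0309917.
Endpoint term: (f(4) + f(44))/2 = (0.0156250 + 1.17393e-05)/2 = 0.00781837.
Running total after boundary: 0.0388101.
Order-1 term: 1/12 · (-8.00406e-07 − (-0.0117188)) = 0.000976496.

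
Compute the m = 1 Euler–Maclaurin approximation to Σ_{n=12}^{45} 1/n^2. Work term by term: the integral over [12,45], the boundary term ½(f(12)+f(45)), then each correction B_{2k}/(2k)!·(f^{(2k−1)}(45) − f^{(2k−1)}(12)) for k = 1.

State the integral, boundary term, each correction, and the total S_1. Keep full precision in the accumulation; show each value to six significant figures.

Integral: ∫_12^45 1/x^2 dx = 0.0611111.
Endpoint term: (f(12) + f(45))/2 = (0.00694444 + 0.000493827)/2 = 0.00371914.
Integral + boundary = 0.0648302.
Correction k=1: B_{2}/2! · (f^{(1)}(45) − f^{(1)}(12)) = 1/12 · (-2.19479e-05 − (-0.00115741)) = 9.46216e-05.

S_1 ≈ 0.0649249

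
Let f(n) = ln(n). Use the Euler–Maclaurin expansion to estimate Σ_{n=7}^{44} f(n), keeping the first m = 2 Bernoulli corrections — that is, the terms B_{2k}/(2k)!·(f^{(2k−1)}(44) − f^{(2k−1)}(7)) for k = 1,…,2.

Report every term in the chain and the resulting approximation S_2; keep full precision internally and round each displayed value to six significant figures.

∫_7^44 ln(x) dx evaluates to 115.883.
½[f(7) + f(44)] = ½[1.94591 + 3.78419] = 2.86505.
Running total after boundary: 118.748.
k=1: B_{2}/(2)! × [f^{(1)}(44) − f^{(1)}(7)] = 1/12 × (0.0227273 − 0.142857) = -0.0100108.
After k=1: 118.738.
k=2: B_{4}/(4)! × [f^{(3)}(44) − f^{(3)}(7)] = −1/720 × (2.34786e-05 − 0.00583090) = 8.06587e-06.

S_2 ≈ 118.738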